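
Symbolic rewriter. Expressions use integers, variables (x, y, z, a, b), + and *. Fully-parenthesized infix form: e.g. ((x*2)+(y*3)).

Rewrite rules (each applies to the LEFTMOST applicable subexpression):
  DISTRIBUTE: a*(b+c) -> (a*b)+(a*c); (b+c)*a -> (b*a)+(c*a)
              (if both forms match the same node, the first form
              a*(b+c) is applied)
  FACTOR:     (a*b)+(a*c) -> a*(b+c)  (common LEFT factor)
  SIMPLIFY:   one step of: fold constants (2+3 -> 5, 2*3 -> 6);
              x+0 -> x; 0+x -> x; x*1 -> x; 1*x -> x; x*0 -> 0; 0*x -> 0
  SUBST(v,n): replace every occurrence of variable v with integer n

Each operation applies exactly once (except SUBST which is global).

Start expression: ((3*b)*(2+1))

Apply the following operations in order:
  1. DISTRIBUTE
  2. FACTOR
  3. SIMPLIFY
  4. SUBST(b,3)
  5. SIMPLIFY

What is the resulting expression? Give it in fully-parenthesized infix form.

Start: ((3*b)*(2+1))
Apply DISTRIBUTE at root (target: ((3*b)*(2+1))): ((3*b)*(2+1)) -> (((3*b)*2)+((3*b)*1))
Apply FACTOR at root (target: (((3*b)*2)+((3*b)*1))): (((3*b)*2)+((3*b)*1)) -> ((3*b)*(2+1))
Apply SIMPLIFY at R (target: (2+1)): ((3*b)*(2+1)) -> ((3*b)*3)
Apply SUBST(b,3): ((3*b)*3) -> ((3*3)*3)
Apply SIMPLIFY at L (target: (3*3)): ((3*3)*3) -> (9*3)

Answer: (9*3)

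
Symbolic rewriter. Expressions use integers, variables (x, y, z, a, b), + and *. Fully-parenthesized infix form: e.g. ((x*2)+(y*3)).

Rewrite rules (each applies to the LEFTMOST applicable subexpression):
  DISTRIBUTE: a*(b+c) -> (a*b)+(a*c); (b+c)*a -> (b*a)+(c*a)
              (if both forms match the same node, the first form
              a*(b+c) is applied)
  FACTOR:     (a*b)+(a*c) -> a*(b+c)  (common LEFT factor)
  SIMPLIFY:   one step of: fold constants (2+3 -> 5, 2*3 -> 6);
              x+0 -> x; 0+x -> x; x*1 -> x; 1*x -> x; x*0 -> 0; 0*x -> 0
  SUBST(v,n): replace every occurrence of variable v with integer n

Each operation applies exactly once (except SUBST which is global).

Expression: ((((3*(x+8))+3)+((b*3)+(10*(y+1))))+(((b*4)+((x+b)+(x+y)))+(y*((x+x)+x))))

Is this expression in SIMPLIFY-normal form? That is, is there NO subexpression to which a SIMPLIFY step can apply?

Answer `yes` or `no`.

Expression: ((((3*(x+8))+3)+((b*3)+(10*(y+1))))+(((b*4)+((x+b)+(x+y)))+(y*((x+x)+x))))
Scanning for simplifiable subexpressions (pre-order)...
  at root: ((((3*(x+8))+3)+((b*3)+(10*(y+1))))+(((b*4)+((x+b)+(x+y)))+(y*((x+x)+x)))) (not simplifiable)
  at L: (((3*(x+8))+3)+((b*3)+(10*(y+1)))) (not simplifiable)
  at LL: ((3*(x+8))+3) (not simplifiable)
  at LLL: (3*(x+8)) (not simplifiable)
  at LLLR: (x+8) (not simplifiable)
  at LR: ((b*3)+(10*(y+1))) (not simplifiable)
  at LRL: (b*3) (not simplifiable)
  at LRR: (10*(y+1)) (not simplifiable)
  at LRRR: (y+1) (not simplifiable)
  at R: (((b*4)+((x+b)+(x+y)))+(y*((x+x)+x))) (not simplifiable)
  at RL: ((b*4)+((x+b)+(x+y))) (not simplifiable)
  at RLL: (b*4) (not simplifiable)
  at RLR: ((x+b)+(x+y)) (not simplifiable)
  at RLRL: (x+b) (not simplifiable)
  at RLRR: (x+y) (not simplifiable)
  at RR: (y*((x+x)+x)) (not simplifiable)
  at RRR: ((x+x)+x) (not simplifiable)
  at RRRL: (x+x) (not simplifiable)
Result: no simplifiable subexpression found -> normal form.

Answer: yes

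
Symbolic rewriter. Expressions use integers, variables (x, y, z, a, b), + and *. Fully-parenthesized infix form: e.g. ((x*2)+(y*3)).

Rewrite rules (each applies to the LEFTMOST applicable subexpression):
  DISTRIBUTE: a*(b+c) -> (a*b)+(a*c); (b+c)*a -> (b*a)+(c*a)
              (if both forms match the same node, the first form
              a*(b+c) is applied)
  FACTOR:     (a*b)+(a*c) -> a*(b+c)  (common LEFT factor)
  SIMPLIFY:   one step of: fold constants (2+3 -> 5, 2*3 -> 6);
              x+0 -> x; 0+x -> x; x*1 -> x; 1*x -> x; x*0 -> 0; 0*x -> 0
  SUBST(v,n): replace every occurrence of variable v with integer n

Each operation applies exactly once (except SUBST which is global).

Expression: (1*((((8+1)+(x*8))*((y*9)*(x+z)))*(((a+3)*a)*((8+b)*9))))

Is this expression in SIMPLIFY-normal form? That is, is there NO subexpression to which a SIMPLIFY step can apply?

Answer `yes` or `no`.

Answer: no

Derivation:
Expression: (1*((((8+1)+(x*8))*((y*9)*(x+z)))*(((a+3)*a)*((8+b)*9))))
Scanning for simplifiable subexpressions (pre-order)...
  at root: (1*((((8+1)+(x*8))*((y*9)*(x+z)))*(((a+3)*a)*((8+b)*9)))) (SIMPLIFIABLE)
  at R: ((((8+1)+(x*8))*((y*9)*(x+z)))*(((a+3)*a)*((8+b)*9))) (not simplifiable)
  at RL: (((8+1)+(x*8))*((y*9)*(x+z))) (not simplifiable)
  at RLL: ((8+1)+(x*8)) (not simplifiable)
  at RLLL: (8+1) (SIMPLIFIABLE)
  at RLLR: (x*8) (not simplifiable)
  at RLR: ((y*9)*(x+z)) (not simplifiable)
  at RLRL: (y*9) (not simplifiable)
  at RLRR: (x+z) (not simplifiable)
  at RR: (((a+3)*a)*((8+b)*9)) (not simplifiable)
  at RRL: ((a+3)*a) (not simplifiable)
  at RRLL: (a+3) (not simplifiable)
  at RRR: ((8+b)*9) (not simplifiable)
  at RRRL: (8+b) (not simplifiable)
Found simplifiable subexpr at path root: (1*((((8+1)+(x*8))*((y*9)*(x+z)))*(((a+3)*a)*((8+b)*9))))
One SIMPLIFY step would give: ((((8+1)+(x*8))*((y*9)*(x+z)))*(((a+3)*a)*((8+b)*9)))
-> NOT in normal form.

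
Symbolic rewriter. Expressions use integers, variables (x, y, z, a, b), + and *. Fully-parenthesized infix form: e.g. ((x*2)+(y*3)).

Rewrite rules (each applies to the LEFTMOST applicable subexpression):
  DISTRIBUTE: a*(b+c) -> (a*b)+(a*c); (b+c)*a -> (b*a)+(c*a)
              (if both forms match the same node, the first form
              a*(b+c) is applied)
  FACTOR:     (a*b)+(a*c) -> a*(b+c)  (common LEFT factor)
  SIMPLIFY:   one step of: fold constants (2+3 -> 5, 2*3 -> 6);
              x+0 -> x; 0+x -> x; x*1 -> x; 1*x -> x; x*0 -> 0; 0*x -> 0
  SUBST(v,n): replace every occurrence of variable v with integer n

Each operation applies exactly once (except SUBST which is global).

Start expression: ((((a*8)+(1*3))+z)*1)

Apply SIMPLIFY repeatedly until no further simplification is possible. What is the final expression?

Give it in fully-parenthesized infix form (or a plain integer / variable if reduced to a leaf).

Answer: (((a*8)+3)+z)

Derivation:
Start: ((((a*8)+(1*3))+z)*1)
Step 1: at root: ((((a*8)+(1*3))+z)*1) -> (((a*8)+(1*3))+z); overall: ((((a*8)+(1*3))+z)*1) -> (((a*8)+(1*3))+z)
Step 2: at LR: (1*3) -> 3; overall: (((a*8)+(1*3))+z) -> (((a*8)+3)+z)
Fixed point: (((a*8)+3)+z)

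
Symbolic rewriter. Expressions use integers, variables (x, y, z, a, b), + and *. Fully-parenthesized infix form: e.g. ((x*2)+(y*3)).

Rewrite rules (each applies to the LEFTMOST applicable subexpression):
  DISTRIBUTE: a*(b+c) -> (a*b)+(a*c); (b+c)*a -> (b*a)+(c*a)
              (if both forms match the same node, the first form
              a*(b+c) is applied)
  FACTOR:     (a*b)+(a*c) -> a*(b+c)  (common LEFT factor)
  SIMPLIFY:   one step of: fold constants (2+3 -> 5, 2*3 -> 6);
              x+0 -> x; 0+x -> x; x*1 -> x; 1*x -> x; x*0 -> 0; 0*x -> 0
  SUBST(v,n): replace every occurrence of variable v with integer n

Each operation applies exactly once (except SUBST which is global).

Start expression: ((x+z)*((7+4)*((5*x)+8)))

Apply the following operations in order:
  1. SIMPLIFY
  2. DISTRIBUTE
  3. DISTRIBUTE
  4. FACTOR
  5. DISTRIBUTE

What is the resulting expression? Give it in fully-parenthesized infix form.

Answer: ((x*((11*(5*x))+(11*8)))+(z*(11*((5*x)+8))))

Derivation:
Start: ((x+z)*((7+4)*((5*x)+8)))
Apply SIMPLIFY at RL (target: (7+4)): ((x+z)*((7+4)*((5*x)+8))) -> ((x+z)*(11*((5*x)+8)))
Apply DISTRIBUTE at root (target: ((x+z)*(11*((5*x)+8)))): ((x+z)*(11*((5*x)+8))) -> ((x*(11*((5*x)+8)))+(z*(11*((5*x)+8))))
Apply DISTRIBUTE at LR (target: (11*((5*x)+8))): ((x*(11*((5*x)+8)))+(z*(11*((5*x)+8)))) -> ((x*((11*(5*x))+(11*8)))+(z*(11*((5*x)+8))))
Apply FACTOR at LR (target: ((11*(5*x))+(11*8))): ((x*((11*(5*x))+(11*8)))+(z*(11*((5*x)+8)))) -> ((x*(11*((5*x)+8)))+(z*(11*((5*x)+8))))
Apply DISTRIBUTE at LR (target: (11*((5*x)+8))): ((x*(11*((5*x)+8)))+(z*(11*((5*x)+8)))) -> ((x*((11*(5*x))+(11*8)))+(z*(11*((5*x)+8))))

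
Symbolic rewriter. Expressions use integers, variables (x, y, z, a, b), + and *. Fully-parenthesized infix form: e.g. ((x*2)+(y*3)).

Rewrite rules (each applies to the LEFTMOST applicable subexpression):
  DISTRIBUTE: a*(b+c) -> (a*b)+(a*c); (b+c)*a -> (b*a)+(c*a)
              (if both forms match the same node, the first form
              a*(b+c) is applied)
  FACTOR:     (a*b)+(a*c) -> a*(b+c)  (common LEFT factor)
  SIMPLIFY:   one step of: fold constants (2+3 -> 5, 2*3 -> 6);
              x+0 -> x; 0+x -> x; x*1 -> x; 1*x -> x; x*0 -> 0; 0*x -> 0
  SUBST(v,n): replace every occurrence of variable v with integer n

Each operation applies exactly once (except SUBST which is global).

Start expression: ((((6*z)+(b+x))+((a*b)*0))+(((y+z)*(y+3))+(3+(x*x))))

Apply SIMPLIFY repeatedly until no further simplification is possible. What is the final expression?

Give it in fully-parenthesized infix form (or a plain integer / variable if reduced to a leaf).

Start: ((((6*z)+(b+x))+((a*b)*0))+(((y+z)*(y+3))+(3+(x*x))))
Step 1: at LR: ((a*b)*0) -> 0; overall: ((((6*z)+(b+x))+((a*b)*0))+(((y+z)*(y+3))+(3+(x*x)))) -> ((((6*z)+(b+x))+0)+(((y+z)*(y+3))+(3+(x*x))))
Step 2: at L: (((6*z)+(b+x))+0) -> ((6*z)+(b+x)); overall: ((((6*z)+(b+x))+0)+(((y+z)*(y+3))+(3+(x*x)))) -> (((6*z)+(b+x))+(((y+z)*(y+3))+(3+(x*x))))
Fixed point: (((6*z)+(b+x))+(((y+z)*(y+3))+(3+(x*x))))

Answer: (((6*z)+(b+x))+(((y+z)*(y+3))+(3+(x*x))))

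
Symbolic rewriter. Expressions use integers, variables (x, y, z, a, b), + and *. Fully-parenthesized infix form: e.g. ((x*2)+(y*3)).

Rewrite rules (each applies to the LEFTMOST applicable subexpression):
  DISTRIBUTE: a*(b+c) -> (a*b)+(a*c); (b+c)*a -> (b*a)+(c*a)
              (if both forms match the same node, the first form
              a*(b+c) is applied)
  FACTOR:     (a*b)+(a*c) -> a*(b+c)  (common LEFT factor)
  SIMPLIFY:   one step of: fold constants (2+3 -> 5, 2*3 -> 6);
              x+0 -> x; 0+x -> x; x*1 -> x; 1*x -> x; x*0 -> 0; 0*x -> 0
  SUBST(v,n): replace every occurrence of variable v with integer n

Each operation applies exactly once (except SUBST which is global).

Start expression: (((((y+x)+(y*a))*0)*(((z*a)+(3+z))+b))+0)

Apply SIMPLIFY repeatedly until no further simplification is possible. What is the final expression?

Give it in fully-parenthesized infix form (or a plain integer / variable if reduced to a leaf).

Start: (((((y+x)+(y*a))*0)*(((z*a)+(3+z))+b))+0)
Step 1: at root: (((((y+x)+(y*a))*0)*(((z*a)+(3+z))+b))+0) -> ((((y+x)+(y*a))*0)*(((z*a)+(3+z))+b)); overall: (((((y+x)+(y*a))*0)*(((z*a)+(3+z))+b))+0) -> ((((y+x)+(y*a))*0)*(((z*a)+(3+z))+b))
Step 2: at L: (((y+x)+(y*a))*0) -> 0; overall: ((((y+x)+(y*a))*0)*(((z*a)+(3+z))+b)) -> (0*(((z*a)+(3+z))+b))
Step 3: at root: (0*(((z*a)+(3+z))+b)) -> 0; overall: (0*(((z*a)+(3+z))+b)) -> 0
Fixed point: 0

Answer: 0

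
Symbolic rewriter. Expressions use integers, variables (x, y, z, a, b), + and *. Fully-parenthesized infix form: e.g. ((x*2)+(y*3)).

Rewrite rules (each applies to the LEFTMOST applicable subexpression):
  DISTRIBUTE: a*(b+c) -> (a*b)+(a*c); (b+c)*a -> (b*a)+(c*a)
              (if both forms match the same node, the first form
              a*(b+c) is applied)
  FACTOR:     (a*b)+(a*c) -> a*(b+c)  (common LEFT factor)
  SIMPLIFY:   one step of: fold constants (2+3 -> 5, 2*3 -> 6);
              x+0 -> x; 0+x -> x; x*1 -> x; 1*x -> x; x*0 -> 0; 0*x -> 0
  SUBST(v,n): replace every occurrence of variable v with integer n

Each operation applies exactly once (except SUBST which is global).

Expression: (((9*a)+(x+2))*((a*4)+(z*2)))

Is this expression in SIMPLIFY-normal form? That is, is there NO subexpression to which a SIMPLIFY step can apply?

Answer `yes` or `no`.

Expression: (((9*a)+(x+2))*((a*4)+(z*2)))
Scanning for simplifiable subexpressions (pre-order)...
  at root: (((9*a)+(x+2))*((a*4)+(z*2))) (not simplifiable)
  at L: ((9*a)+(x+2)) (not simplifiable)
  at LL: (9*a) (not simplifiable)
  at LR: (x+2) (not simplifiable)
  at R: ((a*4)+(z*2)) (not simplifiable)
  at RL: (a*4) (not simplifiable)
  at RR: (z*2) (not simplifiable)
Result: no simplifiable subexpression found -> normal form.

Answer: yes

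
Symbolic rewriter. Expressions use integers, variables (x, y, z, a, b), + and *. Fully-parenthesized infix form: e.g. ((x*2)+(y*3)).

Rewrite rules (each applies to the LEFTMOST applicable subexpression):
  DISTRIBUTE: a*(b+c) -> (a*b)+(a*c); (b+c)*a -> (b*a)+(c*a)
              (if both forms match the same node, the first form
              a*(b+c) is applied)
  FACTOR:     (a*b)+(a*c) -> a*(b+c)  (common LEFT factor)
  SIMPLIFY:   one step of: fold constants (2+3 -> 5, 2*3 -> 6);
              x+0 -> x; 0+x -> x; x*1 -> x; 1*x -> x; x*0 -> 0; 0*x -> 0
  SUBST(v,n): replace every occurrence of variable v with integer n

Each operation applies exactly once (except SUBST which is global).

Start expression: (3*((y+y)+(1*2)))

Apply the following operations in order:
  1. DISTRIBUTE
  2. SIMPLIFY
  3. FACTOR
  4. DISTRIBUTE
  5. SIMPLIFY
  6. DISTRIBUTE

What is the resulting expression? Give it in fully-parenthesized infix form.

Start: (3*((y+y)+(1*2)))
Apply DISTRIBUTE at root (target: (3*((y+y)+(1*2)))): (3*((y+y)+(1*2))) -> ((3*(y+y))+(3*(1*2)))
Apply SIMPLIFY at RR (target: (1*2)): ((3*(y+y))+(3*(1*2))) -> ((3*(y+y))+(3*2))
Apply FACTOR at root (target: ((3*(y+y))+(3*2))): ((3*(y+y))+(3*2)) -> (3*((y+y)+2))
Apply DISTRIBUTE at root (target: (3*((y+y)+2))): (3*((y+y)+2)) -> ((3*(y+y))+(3*2))
Apply SIMPLIFY at R (target: (3*2)): ((3*(y+y))+(3*2)) -> ((3*(y+y))+6)
Apply DISTRIBUTE at L (target: (3*(y+y))): ((3*(y+y))+6) -> (((3*y)+(3*y))+6)

Answer: (((3*y)+(3*y))+6)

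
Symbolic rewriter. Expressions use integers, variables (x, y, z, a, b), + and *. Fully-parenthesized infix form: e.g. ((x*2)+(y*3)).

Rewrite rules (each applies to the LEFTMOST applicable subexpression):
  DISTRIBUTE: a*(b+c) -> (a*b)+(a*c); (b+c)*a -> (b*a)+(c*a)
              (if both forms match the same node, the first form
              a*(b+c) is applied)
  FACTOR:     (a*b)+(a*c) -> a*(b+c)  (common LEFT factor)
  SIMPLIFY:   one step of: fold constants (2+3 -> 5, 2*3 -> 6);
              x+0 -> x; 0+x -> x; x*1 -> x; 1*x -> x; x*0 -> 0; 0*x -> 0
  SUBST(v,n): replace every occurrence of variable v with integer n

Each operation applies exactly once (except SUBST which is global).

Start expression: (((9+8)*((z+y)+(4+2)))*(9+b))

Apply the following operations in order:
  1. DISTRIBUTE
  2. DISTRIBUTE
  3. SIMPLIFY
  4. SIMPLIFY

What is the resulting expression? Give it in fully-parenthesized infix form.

Start: (((9+8)*((z+y)+(4+2)))*(9+b))
Apply DISTRIBUTE at root (target: (((9+8)*((z+y)+(4+2)))*(9+b))): (((9+8)*((z+y)+(4+2)))*(9+b)) -> ((((9+8)*((z+y)+(4+2)))*9)+(((9+8)*((z+y)+(4+2)))*b))
Apply DISTRIBUTE at LL (target: ((9+8)*((z+y)+(4+2)))): ((((9+8)*((z+y)+(4+2)))*9)+(((9+8)*((z+y)+(4+2)))*b)) -> (((((9+8)*(z+y))+((9+8)*(4+2)))*9)+(((9+8)*((z+y)+(4+2)))*b))
Apply SIMPLIFY at LLLL (target: (9+8)): (((((9+8)*(z+y))+((9+8)*(4+2)))*9)+(((9+8)*((z+y)+(4+2)))*b)) -> ((((17*(z+y))+((9+8)*(4+2)))*9)+(((9+8)*((z+y)+(4+2)))*b))
Apply SIMPLIFY at LLRL (target: (9+8)): ((((17*(z+y))+((9+8)*(4+2)))*9)+(((9+8)*((z+y)+(4+2)))*b)) -> ((((17*(z+y))+(17*(4+2)))*9)+(((9+8)*((z+y)+(4+2)))*b))

Answer: ((((17*(z+y))+(17*(4+2)))*9)+(((9+8)*((z+y)+(4+2)))*b))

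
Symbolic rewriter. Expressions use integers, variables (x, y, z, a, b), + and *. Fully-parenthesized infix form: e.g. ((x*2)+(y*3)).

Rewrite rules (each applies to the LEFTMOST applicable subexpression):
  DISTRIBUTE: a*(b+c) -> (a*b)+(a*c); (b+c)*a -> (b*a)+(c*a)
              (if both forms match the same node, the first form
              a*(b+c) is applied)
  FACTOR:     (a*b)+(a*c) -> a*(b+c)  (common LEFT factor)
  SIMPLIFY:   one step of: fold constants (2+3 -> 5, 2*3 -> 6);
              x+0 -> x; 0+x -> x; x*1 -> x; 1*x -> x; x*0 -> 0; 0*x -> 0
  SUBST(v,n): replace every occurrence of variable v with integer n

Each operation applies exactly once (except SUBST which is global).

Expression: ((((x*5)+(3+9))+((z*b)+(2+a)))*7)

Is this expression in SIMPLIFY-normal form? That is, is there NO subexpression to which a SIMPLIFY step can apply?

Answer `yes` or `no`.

Answer: no

Derivation:
Expression: ((((x*5)+(3+9))+((z*b)+(2+a)))*7)
Scanning for simplifiable subexpressions (pre-order)...
  at root: ((((x*5)+(3+9))+((z*b)+(2+a)))*7) (not simplifiable)
  at L: (((x*5)+(3+9))+((z*b)+(2+a))) (not simplifiable)
  at LL: ((x*5)+(3+9)) (not simplifiable)
  at LLL: (x*5) (not simplifiable)
  at LLR: (3+9) (SIMPLIFIABLE)
  at LR: ((z*b)+(2+a)) (not simplifiable)
  at LRL: (z*b) (not simplifiable)
  at LRR: (2+a) (not simplifiable)
Found simplifiable subexpr at path LLR: (3+9)
One SIMPLIFY step would give: ((((x*5)+12)+((z*b)+(2+a)))*7)
-> NOT in normal form.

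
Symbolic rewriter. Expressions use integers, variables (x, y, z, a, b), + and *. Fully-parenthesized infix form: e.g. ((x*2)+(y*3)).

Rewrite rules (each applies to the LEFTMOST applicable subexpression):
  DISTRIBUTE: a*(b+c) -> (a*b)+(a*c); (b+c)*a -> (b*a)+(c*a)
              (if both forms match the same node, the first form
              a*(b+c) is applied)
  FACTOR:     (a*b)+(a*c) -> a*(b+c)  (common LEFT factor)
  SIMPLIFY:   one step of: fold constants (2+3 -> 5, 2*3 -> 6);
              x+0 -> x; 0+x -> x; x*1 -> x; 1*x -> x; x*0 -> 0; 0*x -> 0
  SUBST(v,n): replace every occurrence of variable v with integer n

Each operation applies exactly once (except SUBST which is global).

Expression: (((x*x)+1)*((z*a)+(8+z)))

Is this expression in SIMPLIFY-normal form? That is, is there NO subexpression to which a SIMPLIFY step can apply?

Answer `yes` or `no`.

Answer: yes

Derivation:
Expression: (((x*x)+1)*((z*a)+(8+z)))
Scanning for simplifiable subexpressions (pre-order)...
  at root: (((x*x)+1)*((z*a)+(8+z))) (not simplifiable)
  at L: ((x*x)+1) (not simplifiable)
  at LL: (x*x) (not simplifiable)
  at R: ((z*a)+(8+z)) (not simplifiable)
  at RL: (z*a) (not simplifiable)
  at RR: (8+z) (not simplifiable)
Result: no simplifiable subexpression found -> normal form.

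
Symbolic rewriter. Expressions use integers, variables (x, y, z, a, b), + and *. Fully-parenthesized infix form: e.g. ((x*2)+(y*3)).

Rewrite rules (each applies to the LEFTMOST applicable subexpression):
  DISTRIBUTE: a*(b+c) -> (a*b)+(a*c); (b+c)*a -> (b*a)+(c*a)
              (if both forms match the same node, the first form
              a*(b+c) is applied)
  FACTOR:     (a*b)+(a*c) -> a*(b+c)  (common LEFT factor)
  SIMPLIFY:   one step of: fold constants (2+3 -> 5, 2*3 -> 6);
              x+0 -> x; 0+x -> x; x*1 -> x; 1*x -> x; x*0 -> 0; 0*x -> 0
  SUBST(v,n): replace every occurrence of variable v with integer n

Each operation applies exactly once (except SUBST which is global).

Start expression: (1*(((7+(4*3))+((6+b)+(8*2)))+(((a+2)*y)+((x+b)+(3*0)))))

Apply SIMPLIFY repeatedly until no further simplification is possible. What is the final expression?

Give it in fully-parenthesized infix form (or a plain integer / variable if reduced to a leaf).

Start: (1*(((7+(4*3))+((6+b)+(8*2)))+(((a+2)*y)+((x+b)+(3*0)))))
Step 1: at root: (1*(((7+(4*3))+((6+b)+(8*2)))+(((a+2)*y)+((x+b)+(3*0))))) -> (((7+(4*3))+((6+b)+(8*2)))+(((a+2)*y)+((x+b)+(3*0)))); overall: (1*(((7+(4*3))+((6+b)+(8*2)))+(((a+2)*y)+((x+b)+(3*0))))) -> (((7+(4*3))+((6+b)+(8*2)))+(((a+2)*y)+((x+b)+(3*0))))
Step 2: at LLR: (4*3) -> 12; overall: (((7+(4*3))+((6+b)+(8*2)))+(((a+2)*y)+((x+b)+(3*0)))) -> (((7+12)+((6+b)+(8*2)))+(((a+2)*y)+((x+b)+(3*0))))
Step 3: at LL: (7+12) -> 19; overall: (((7+12)+((6+b)+(8*2)))+(((a+2)*y)+((x+b)+(3*0)))) -> ((19+((6+b)+(8*2)))+(((a+2)*y)+((x+b)+(3*0))))
Step 4: at LRR: (8*2) -> 16; overall: ((19+((6+b)+(8*2)))+(((a+2)*y)+((x+b)+(3*0)))) -> ((19+((6+b)+16))+(((a+2)*y)+((x+b)+(3*0))))
Step 5: at RRR: (3*0) -> 0; overall: ((19+((6+b)+16))+(((a+2)*y)+((x+b)+(3*0)))) -> ((19+((6+b)+16))+(((a+2)*y)+((x+b)+0)))
Step 6: at RR: ((x+b)+0) -> (x+b); overall: ((19+((6+b)+16))+(((a+2)*y)+((x+b)+0))) -> ((19+((6+b)+16))+(((a+2)*y)+(x+b)))
Fixed point: ((19+((6+b)+16))+(((a+2)*y)+(x+b)))

Answer: ((19+((6+b)+16))+(((a+2)*y)+(x+b)))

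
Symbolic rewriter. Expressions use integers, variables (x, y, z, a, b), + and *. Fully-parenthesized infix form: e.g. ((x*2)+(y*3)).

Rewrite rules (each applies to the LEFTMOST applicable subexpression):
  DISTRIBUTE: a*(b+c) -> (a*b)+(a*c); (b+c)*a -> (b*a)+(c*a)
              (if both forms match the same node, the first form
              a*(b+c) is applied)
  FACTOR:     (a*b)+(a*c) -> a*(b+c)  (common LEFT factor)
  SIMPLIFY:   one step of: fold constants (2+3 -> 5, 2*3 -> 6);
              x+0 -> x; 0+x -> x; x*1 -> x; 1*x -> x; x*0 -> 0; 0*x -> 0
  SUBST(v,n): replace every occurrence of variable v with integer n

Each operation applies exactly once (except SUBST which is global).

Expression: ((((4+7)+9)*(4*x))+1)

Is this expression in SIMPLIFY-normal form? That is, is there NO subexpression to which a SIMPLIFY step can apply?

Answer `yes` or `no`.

Expression: ((((4+7)+9)*(4*x))+1)
Scanning for simplifiable subexpressions (pre-order)...
  at root: ((((4+7)+9)*(4*x))+1) (not simplifiable)
  at L: (((4+7)+9)*(4*x)) (not simplifiable)
  at LL: ((4+7)+9) (not simplifiable)
  at LLL: (4+7) (SIMPLIFIABLE)
  at LR: (4*x) (not simplifiable)
Found simplifiable subexpr at path LLL: (4+7)
One SIMPLIFY step would give: (((11+9)*(4*x))+1)
-> NOT in normal form.

Answer: no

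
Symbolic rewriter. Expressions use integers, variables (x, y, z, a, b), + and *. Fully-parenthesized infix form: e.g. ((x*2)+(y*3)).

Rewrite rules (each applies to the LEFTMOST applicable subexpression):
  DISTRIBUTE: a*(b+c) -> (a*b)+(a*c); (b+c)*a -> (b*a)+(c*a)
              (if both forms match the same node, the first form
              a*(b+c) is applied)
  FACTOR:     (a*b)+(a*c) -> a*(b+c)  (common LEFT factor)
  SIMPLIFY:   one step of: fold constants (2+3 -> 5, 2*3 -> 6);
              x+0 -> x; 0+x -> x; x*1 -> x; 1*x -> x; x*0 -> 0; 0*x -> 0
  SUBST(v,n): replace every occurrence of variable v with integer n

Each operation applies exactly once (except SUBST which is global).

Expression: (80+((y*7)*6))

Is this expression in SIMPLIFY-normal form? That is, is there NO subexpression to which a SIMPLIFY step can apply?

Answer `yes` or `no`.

Expression: (80+((y*7)*6))
Scanning for simplifiable subexpressions (pre-order)...
  at root: (80+((y*7)*6)) (not simplifiable)
  at R: ((y*7)*6) (not simplifiable)
  at RL: (y*7) (not simplifiable)
Result: no simplifiable subexpression found -> normal form.

Answer: yes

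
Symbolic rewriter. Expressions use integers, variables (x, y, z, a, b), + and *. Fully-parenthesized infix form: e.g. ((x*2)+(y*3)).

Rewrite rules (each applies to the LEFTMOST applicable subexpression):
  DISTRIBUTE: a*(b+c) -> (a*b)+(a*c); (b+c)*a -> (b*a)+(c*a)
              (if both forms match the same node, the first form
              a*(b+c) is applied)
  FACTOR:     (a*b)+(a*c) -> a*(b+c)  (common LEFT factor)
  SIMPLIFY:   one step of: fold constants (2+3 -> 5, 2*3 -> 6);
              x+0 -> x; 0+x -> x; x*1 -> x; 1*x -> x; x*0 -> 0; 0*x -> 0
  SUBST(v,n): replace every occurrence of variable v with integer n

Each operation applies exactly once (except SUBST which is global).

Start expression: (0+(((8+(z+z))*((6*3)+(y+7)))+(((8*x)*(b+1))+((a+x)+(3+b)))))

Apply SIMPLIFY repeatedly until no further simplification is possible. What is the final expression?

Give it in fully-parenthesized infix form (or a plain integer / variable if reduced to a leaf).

Answer: (((8+(z+z))*(18+(y+7)))+(((8*x)*(b+1))+((a+x)+(3+b))))

Derivation:
Start: (0+(((8+(z+z))*((6*3)+(y+7)))+(((8*x)*(b+1))+((a+x)+(3+b)))))
Step 1: at root: (0+(((8+(z+z))*((6*3)+(y+7)))+(((8*x)*(b+1))+((a+x)+(3+b))))) -> (((8+(z+z))*((6*3)+(y+7)))+(((8*x)*(b+1))+((a+x)+(3+b)))); overall: (0+(((8+(z+z))*((6*3)+(y+7)))+(((8*x)*(b+1))+((a+x)+(3+b))))) -> (((8+(z+z))*((6*3)+(y+7)))+(((8*x)*(b+1))+((a+x)+(3+b))))
Step 2: at LRL: (6*3) -> 18; overall: (((8+(z+z))*((6*3)+(y+7)))+(((8*x)*(b+1))+((a+x)+(3+b)))) -> (((8+(z+z))*(18+(y+7)))+(((8*x)*(b+1))+((a+x)+(3+b))))
Fixed point: (((8+(z+z))*(18+(y+7)))+(((8*x)*(b+1))+((a+x)+(3+b))))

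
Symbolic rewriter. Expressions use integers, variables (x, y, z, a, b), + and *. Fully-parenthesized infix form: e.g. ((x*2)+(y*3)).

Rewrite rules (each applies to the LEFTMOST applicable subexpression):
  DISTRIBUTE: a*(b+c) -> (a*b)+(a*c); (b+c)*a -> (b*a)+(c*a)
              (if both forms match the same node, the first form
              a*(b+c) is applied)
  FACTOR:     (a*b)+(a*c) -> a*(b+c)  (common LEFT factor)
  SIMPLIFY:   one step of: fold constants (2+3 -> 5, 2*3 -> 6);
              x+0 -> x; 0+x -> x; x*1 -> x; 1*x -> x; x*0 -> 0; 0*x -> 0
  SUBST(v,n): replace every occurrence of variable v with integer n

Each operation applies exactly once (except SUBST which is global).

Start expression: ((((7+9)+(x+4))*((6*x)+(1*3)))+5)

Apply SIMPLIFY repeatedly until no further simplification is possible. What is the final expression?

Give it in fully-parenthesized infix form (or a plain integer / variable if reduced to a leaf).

Start: ((((7+9)+(x+4))*((6*x)+(1*3)))+5)
Step 1: at LLL: (7+9) -> 16; overall: ((((7+9)+(x+4))*((6*x)+(1*3)))+5) -> (((16+(x+4))*((6*x)+(1*3)))+5)
Step 2: at LRR: (1*3) -> 3; overall: (((16+(x+4))*((6*x)+(1*3)))+5) -> (((16+(x+4))*((6*x)+3))+5)
Fixed point: (((16+(x+4))*((6*x)+3))+5)

Answer: (((16+(x+4))*((6*x)+3))+5)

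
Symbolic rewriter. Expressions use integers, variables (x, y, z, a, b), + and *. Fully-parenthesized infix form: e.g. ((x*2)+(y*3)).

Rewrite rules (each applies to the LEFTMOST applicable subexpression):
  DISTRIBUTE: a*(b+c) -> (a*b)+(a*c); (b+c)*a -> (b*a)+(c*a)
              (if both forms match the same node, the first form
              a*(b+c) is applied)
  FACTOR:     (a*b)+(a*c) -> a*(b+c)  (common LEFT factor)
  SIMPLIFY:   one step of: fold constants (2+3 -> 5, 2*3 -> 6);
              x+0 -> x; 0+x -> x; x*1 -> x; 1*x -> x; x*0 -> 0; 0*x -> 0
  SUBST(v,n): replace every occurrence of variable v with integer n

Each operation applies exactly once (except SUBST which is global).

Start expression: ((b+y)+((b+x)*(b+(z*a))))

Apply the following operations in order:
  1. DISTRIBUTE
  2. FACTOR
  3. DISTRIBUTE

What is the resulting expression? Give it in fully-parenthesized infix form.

Start: ((b+y)+((b+x)*(b+(z*a))))
Apply DISTRIBUTE at R (target: ((b+x)*(b+(z*a)))): ((b+y)+((b+x)*(b+(z*a)))) -> ((b+y)+(((b+x)*b)+((b+x)*(z*a))))
Apply FACTOR at R (target: (((b+x)*b)+((b+x)*(z*a)))): ((b+y)+(((b+x)*b)+((b+x)*(z*a)))) -> ((b+y)+((b+x)*(b+(z*a))))
Apply DISTRIBUTE at R (target: ((b+x)*(b+(z*a)))): ((b+y)+((b+x)*(b+(z*a)))) -> ((b+y)+(((b+x)*b)+((b+x)*(z*a))))

Answer: ((b+y)+(((b+x)*b)+((b+x)*(z*a))))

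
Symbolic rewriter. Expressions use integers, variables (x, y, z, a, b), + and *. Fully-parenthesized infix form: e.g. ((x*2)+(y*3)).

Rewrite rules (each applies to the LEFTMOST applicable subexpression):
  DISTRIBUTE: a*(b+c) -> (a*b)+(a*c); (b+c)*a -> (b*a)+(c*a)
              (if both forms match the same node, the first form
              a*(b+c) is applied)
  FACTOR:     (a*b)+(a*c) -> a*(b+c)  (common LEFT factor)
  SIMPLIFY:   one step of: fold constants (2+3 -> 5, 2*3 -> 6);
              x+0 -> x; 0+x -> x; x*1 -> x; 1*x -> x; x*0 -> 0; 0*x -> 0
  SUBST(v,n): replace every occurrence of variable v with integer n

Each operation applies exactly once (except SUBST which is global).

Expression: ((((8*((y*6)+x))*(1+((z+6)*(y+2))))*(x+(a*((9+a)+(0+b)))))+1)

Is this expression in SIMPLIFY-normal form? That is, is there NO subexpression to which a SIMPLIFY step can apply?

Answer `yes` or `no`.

Answer: no

Derivation:
Expression: ((((8*((y*6)+x))*(1+((z+6)*(y+2))))*(x+(a*((9+a)+(0+b)))))+1)
Scanning for simplifiable subexpressions (pre-order)...
  at root: ((((8*((y*6)+x))*(1+((z+6)*(y+2))))*(x+(a*((9+a)+(0+b)))))+1) (not simplifiable)
  at L: (((8*((y*6)+x))*(1+((z+6)*(y+2))))*(x+(a*((9+a)+(0+b))))) (not simplifiable)
  at LL: ((8*((y*6)+x))*(1+((z+6)*(y+2)))) (not simplifiable)
  at LLL: (8*((y*6)+x)) (not simplifiable)
  at LLLR: ((y*6)+x) (not simplifiable)
  at LLLRL: (y*6) (not simplifiable)
  at LLR: (1+((z+6)*(y+2))) (not simplifiable)
  at LLRR: ((z+6)*(y+2)) (not simplifiable)
  at LLRRL: (z+6) (not simplifiable)
  at LLRRR: (y+2) (not simplifiable)
  at LR: (x+(a*((9+a)+(0+b)))) (not simplifiable)
  at LRR: (a*((9+a)+(0+b))) (not simplifiable)
  at LRRR: ((9+a)+(0+b)) (not simplifiable)
  at LRRRL: (9+a) (not simplifiable)
  at LRRRR: (0+b) (SIMPLIFIABLE)
Found simplifiable subexpr at path LRRRR: (0+b)
One SIMPLIFY step would give: ((((8*((y*6)+x))*(1+((z+6)*(y+2))))*(x+(a*((9+a)+b))))+1)
-> NOT in normal form.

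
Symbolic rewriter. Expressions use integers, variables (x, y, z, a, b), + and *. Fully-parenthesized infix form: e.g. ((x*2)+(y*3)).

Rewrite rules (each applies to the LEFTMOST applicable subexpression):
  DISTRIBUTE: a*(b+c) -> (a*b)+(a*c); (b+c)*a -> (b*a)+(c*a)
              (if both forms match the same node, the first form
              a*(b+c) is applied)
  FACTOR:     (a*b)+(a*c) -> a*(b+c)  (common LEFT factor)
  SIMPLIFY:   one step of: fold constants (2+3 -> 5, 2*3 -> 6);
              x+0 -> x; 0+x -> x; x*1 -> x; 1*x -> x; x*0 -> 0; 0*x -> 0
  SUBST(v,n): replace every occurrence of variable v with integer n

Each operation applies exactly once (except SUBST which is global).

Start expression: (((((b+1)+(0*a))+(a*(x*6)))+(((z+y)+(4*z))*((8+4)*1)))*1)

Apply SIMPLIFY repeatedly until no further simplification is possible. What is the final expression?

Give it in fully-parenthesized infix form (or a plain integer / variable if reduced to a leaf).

Start: (((((b+1)+(0*a))+(a*(x*6)))+(((z+y)+(4*z))*((8+4)*1)))*1)
Step 1: at root: (((((b+1)+(0*a))+(a*(x*6)))+(((z+y)+(4*z))*((8+4)*1)))*1) -> ((((b+1)+(0*a))+(a*(x*6)))+(((z+y)+(4*z))*((8+4)*1))); overall: (((((b+1)+(0*a))+(a*(x*6)))+(((z+y)+(4*z))*((8+4)*1)))*1) -> ((((b+1)+(0*a))+(a*(x*6)))+(((z+y)+(4*z))*((8+4)*1)))
Step 2: at LLR: (0*a) -> 0; overall: ((((b+1)+(0*a))+(a*(x*6)))+(((z+y)+(4*z))*((8+4)*1))) -> ((((b+1)+0)+(a*(x*6)))+(((z+y)+(4*z))*((8+4)*1)))
Step 3: at LL: ((b+1)+0) -> (b+1); overall: ((((b+1)+0)+(a*(x*6)))+(((z+y)+(4*z))*((8+4)*1))) -> (((b+1)+(a*(x*6)))+(((z+y)+(4*z))*((8+4)*1)))
Step 4: at RR: ((8+4)*1) -> (8+4); overall: (((b+1)+(a*(x*6)))+(((z+y)+(4*z))*((8+4)*1))) -> (((b+1)+(a*(x*6)))+(((z+y)+(4*z))*(8+4)))
Step 5: at RR: (8+4) -> 12; overall: (((b+1)+(a*(x*6)))+(((z+y)+(4*z))*(8+4))) -> (((b+1)+(a*(x*6)))+(((z+y)+(4*z))*12))
Fixed point: (((b+1)+(a*(x*6)))+(((z+y)+(4*z))*12))

Answer: (((b+1)+(a*(x*6)))+(((z+y)+(4*z))*12))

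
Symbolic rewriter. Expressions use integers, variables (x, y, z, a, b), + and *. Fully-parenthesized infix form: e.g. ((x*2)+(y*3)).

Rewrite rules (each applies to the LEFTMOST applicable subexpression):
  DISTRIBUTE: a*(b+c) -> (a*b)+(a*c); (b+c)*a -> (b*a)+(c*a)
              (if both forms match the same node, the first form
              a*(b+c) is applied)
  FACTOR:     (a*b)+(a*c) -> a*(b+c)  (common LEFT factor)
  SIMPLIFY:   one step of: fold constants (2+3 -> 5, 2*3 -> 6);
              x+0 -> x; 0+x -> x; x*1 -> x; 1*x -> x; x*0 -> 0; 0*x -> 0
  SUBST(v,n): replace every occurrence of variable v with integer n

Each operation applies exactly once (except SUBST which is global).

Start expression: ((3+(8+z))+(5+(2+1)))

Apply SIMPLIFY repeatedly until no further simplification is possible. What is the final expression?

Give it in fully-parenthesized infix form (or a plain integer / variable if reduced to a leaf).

Answer: ((3+(8+z))+8)

Derivation:
Start: ((3+(8+z))+(5+(2+1)))
Step 1: at RR: (2+1) -> 3; overall: ((3+(8+z))+(5+(2+1))) -> ((3+(8+z))+(5+3))
Step 2: at R: (5+3) -> 8; overall: ((3+(8+z))+(5+3)) -> ((3+(8+z))+8)
Fixed point: ((3+(8+z))+8)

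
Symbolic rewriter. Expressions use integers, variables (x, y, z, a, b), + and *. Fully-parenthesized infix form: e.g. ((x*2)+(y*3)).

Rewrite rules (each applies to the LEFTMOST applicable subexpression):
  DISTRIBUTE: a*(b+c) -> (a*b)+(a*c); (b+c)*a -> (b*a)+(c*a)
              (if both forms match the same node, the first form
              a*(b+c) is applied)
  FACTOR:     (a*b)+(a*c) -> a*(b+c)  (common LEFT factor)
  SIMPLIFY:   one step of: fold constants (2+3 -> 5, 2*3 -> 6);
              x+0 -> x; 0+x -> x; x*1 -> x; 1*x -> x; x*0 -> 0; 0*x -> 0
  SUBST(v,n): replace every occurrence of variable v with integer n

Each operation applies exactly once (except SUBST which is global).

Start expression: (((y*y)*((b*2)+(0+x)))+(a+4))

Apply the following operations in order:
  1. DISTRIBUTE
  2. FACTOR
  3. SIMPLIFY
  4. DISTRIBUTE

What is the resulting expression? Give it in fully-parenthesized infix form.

Start: (((y*y)*((b*2)+(0+x)))+(a+4))
Apply DISTRIBUTE at L (target: ((y*y)*((b*2)+(0+x)))): (((y*y)*((b*2)+(0+x)))+(a+4)) -> ((((y*y)*(b*2))+((y*y)*(0+x)))+(a+4))
Apply FACTOR at L (target: (((y*y)*(b*2))+((y*y)*(0+x)))): ((((y*y)*(b*2))+((y*y)*(0+x)))+(a+4)) -> (((y*y)*((b*2)+(0+x)))+(a+4))
Apply SIMPLIFY at LRR (target: (0+x)): (((y*y)*((b*2)+(0+x)))+(a+4)) -> (((y*y)*((b*2)+x))+(a+4))
Apply DISTRIBUTE at L (target: ((y*y)*((b*2)+x))): (((y*y)*((b*2)+x))+(a+4)) -> ((((y*y)*(b*2))+((y*y)*x))+(a+4))

Answer: ((((y*y)*(b*2))+((y*y)*x))+(a+4))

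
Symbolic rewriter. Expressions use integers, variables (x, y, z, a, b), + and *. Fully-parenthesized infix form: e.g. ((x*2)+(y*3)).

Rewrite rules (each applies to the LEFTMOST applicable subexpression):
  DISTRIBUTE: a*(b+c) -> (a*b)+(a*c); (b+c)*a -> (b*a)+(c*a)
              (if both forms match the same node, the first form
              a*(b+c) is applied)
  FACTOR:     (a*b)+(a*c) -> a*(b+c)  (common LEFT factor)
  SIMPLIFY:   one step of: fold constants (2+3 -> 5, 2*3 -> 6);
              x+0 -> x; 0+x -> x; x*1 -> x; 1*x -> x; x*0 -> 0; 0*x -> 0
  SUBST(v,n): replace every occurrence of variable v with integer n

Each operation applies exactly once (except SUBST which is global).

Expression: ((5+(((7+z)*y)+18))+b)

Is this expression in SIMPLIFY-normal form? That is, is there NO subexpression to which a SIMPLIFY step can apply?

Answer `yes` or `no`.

Answer: yes

Derivation:
Expression: ((5+(((7+z)*y)+18))+b)
Scanning for simplifiable subexpressions (pre-order)...
  at root: ((5+(((7+z)*y)+18))+b) (not simplifiable)
  at L: (5+(((7+z)*y)+18)) (not simplifiable)
  at LR: (((7+z)*y)+18) (not simplifiable)
  at LRL: ((7+z)*y) (not simplifiable)
  at LRLL: (7+z) (not simplifiable)
Result: no simplifiable subexpression found -> normal form.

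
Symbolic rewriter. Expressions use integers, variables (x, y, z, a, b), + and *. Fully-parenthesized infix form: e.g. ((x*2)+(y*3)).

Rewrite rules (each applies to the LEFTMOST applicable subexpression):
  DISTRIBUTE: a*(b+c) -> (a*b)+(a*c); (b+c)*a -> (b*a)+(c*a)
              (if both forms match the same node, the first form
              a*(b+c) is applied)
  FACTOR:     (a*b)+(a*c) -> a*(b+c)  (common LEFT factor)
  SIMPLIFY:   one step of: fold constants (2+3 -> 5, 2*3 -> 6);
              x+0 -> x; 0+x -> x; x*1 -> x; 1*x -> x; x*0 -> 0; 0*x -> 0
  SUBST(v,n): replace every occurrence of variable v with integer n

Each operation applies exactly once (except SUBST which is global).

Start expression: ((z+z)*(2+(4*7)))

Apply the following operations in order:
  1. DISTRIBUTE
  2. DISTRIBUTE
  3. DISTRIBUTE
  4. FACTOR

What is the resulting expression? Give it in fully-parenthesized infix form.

Start: ((z+z)*(2+(4*7)))
Apply DISTRIBUTE at root (target: ((z+z)*(2+(4*7)))): ((z+z)*(2+(4*7))) -> (((z+z)*2)+((z+z)*(4*7)))
Apply DISTRIBUTE at L (target: ((z+z)*2)): (((z+z)*2)+((z+z)*(4*7))) -> (((z*2)+(z*2))+((z+z)*(4*7)))
Apply DISTRIBUTE at R (target: ((z+z)*(4*7))): (((z*2)+(z*2))+((z+z)*(4*7))) -> (((z*2)+(z*2))+((z*(4*7))+(z*(4*7))))
Apply FACTOR at L (target: ((z*2)+(z*2))): (((z*2)+(z*2))+((z*(4*7))+(z*(4*7)))) -> ((z*(2+2))+((z*(4*7))+(z*(4*7))))

Answer: ((z*(2+2))+((z*(4*7))+(z*(4*7))))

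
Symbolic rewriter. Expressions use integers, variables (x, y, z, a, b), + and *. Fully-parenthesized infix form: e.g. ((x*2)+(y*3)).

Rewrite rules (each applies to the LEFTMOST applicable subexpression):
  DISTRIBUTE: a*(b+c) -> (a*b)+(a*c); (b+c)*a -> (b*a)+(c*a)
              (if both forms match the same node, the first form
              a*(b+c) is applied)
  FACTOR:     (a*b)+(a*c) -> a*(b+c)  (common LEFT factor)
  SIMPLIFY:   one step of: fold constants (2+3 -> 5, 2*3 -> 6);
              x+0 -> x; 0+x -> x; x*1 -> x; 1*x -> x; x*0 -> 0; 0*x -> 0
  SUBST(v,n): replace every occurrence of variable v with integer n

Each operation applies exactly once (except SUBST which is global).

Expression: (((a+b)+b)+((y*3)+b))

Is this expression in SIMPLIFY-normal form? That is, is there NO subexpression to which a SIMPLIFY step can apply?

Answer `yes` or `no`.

Answer: yes

Derivation:
Expression: (((a+b)+b)+((y*3)+b))
Scanning for simplifiable subexpressions (pre-order)...
  at root: (((a+b)+b)+((y*3)+b)) (not simplifiable)
  at L: ((a+b)+b) (not simplifiable)
  at LL: (a+b) (not simplifiable)
  at R: ((y*3)+b) (not simplifiable)
  at RL: (y*3) (not simplifiable)
Result: no simplifiable subexpression found -> normal form.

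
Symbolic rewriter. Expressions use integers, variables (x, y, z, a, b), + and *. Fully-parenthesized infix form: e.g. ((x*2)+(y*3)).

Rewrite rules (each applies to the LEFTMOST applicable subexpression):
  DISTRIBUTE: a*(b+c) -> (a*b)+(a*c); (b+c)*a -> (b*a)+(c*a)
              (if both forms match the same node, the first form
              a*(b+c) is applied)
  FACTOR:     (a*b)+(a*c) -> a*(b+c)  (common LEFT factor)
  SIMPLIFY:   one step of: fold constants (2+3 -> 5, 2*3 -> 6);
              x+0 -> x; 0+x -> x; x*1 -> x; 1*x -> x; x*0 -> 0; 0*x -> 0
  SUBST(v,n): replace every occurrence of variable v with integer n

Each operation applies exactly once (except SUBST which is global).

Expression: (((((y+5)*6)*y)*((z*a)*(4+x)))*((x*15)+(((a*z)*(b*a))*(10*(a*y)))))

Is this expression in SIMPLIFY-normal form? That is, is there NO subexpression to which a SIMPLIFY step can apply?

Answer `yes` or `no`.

Answer: yes

Derivation:
Expression: (((((y+5)*6)*y)*((z*a)*(4+x)))*((x*15)+(((a*z)*(b*a))*(10*(a*y)))))
Scanning for simplifiable subexpressions (pre-order)...
  at root: (((((y+5)*6)*y)*((z*a)*(4+x)))*((x*15)+(((a*z)*(b*a))*(10*(a*y))))) (not simplifiable)
  at L: ((((y+5)*6)*y)*((z*a)*(4+x))) (not simplifiable)
  at LL: (((y+5)*6)*y) (not simplifiable)
  at LLL: ((y+5)*6) (not simplifiable)
  at LLLL: (y+5) (not simplifiable)
  at LR: ((z*a)*(4+x)) (not simplifiable)
  at LRL: (z*a) (not simplifiable)
  at LRR: (4+x) (not simplifiable)
  at R: ((x*15)+(((a*z)*(b*a))*(10*(a*y)))) (not simplifiable)
  at RL: (x*15) (not simplifiable)
  at RR: (((a*z)*(b*a))*(10*(a*y))) (not simplifiable)
  at RRL: ((a*z)*(b*a)) (not simplifiable)
  at RRLL: (a*z) (not simplifiable)
  at RRLR: (b*a) (not simplifiable)
  at RRR: (10*(a*y)) (not simplifiable)
  at RRRR: (a*y) (not simplifiable)
Result: no simplifiable subexpression found -> normal form.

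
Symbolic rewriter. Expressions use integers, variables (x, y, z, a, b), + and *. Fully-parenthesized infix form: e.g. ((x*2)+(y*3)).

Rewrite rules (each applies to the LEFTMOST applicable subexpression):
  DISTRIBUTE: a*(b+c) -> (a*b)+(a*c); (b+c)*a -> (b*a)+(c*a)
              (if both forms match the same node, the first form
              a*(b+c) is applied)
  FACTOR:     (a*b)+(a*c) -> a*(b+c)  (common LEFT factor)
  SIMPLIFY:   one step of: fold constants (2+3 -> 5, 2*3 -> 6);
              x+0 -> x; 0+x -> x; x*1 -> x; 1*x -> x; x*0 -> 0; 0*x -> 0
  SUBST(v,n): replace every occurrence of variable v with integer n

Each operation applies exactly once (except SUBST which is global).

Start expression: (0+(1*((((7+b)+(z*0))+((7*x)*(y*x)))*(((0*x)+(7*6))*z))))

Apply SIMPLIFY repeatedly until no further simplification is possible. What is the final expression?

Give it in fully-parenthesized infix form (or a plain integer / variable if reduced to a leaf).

Answer: (((7+b)+((7*x)*(y*x)))*(42*z))

Derivation:
Start: (0+(1*((((7+b)+(z*0))+((7*x)*(y*x)))*(((0*x)+(7*6))*z))))
Step 1: at root: (0+(1*((((7+b)+(z*0))+((7*x)*(y*x)))*(((0*x)+(7*6))*z)))) -> (1*((((7+b)+(z*0))+((7*x)*(y*x)))*(((0*x)+(7*6))*z))); overall: (0+(1*((((7+b)+(z*0))+((7*x)*(y*x)))*(((0*x)+(7*6))*z)))) -> (1*((((7+b)+(z*0))+((7*x)*(y*x)))*(((0*x)+(7*6))*z)))
Step 2: at root: (1*((((7+b)+(z*0))+((7*x)*(y*x)))*(((0*x)+(7*6))*z))) -> ((((7+b)+(z*0))+((7*x)*(y*x)))*(((0*x)+(7*6))*z)); overall: (1*((((7+b)+(z*0))+((7*x)*(y*x)))*(((0*x)+(7*6))*z))) -> ((((7+b)+(z*0))+((7*x)*(y*x)))*(((0*x)+(7*6))*z))
Step 3: at LLR: (z*0) -> 0; overall: ((((7+b)+(z*0))+((7*x)*(y*x)))*(((0*x)+(7*6))*z)) -> ((((7+b)+0)+((7*x)*(y*x)))*(((0*x)+(7*6))*z))
Step 4: at LL: ((7+b)+0) -> (7+b); overall: ((((7+b)+0)+((7*x)*(y*x)))*(((0*x)+(7*6))*z)) -> (((7+b)+((7*x)*(y*x)))*(((0*x)+(7*6))*z))
Step 5: at RLL: (0*x) -> 0; overall: (((7+b)+((7*x)*(y*x)))*(((0*x)+(7*6))*z)) -> (((7+b)+((7*x)*(y*x)))*((0+(7*6))*z))
Step 6: at RL: (0+(7*6)) -> (7*6); overall: (((7+b)+((7*x)*(y*x)))*((0+(7*6))*z)) -> (((7+b)+((7*x)*(y*x)))*((7*6)*z))
Step 7: at RL: (7*6) -> 42; overall: (((7+b)+((7*x)*(y*x)))*((7*6)*z)) -> (((7+b)+((7*x)*(y*x)))*(42*z))
Fixed point: (((7+b)+((7*x)*(y*x)))*(42*z))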